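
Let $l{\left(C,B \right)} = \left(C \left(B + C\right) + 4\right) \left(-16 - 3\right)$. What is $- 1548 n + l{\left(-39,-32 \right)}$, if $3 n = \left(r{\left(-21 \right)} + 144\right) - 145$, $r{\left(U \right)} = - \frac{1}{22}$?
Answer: $- \frac{573623}{11} \approx -52148.0$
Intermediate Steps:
$r{\left(U \right)} = - \frac{1}{22}$ ($r{\left(U \right)} = \left(-1\right) \frac{1}{22} = - \frac{1}{22}$)
$n = - \frac{23}{66}$ ($n = \frac{\left(- \frac{1}{22} + 144\right) - 145}{3} = \frac{\frac{3167}{22} - 145}{3} = \frac{1}{3} \left(- \frac{23}{22}\right) = - \frac{23}{66} \approx -0.34848$)
$l{\left(C,B \right)} = -76 - 19 C \left(B + C\right)$ ($l{\left(C,B \right)} = \left(4 + C \left(B + C\right)\right) \left(-19\right) = -76 - 19 C \left(B + C\right)$)
$- 1548 n + l{\left(-39,-32 \right)} = \left(-1548\right) \left(- \frac{23}{66}\right) - \left(76 + 23712 + 28899\right) = \frac{5934}{11} - 52687 = - \frac{573623}{11}$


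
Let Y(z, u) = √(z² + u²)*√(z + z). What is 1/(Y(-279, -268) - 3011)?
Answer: -3011/92579191 - 3*I*√9279230/92579191 ≈ -3.2524e-5 - 9.8711e-5*I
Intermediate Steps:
Y(z, u) = √2*√z*√(u² + z²) (Y(z, u) = √(u² + z²)*√(2*z) = √(u² + z²)*(√2*√z) = √2*√z*√(u² + z²))
1/(Y(-279, -268) - 3011) = 1/(√2*√(-279)*√((-268)² + (-279)²) - 3011) = 1/(√2*(3*I*√31)*√(71824 + 77841) - 3011) = 1/(√2*(3*I*√31)*√149665 - 3011) = 1/(3*I*√9279230 - 3011) = 1/(-3011 + 3*I*√9279230)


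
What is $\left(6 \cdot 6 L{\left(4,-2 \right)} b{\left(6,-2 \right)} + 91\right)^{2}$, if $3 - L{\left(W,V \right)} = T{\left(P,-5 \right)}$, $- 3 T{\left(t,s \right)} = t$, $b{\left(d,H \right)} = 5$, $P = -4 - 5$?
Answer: $8281$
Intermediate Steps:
$P = -9$ ($P = -4 - 5 = -9$)
$T{\left(t,s \right)} = - \frac{t}{3}$
$L{\left(W,V \right)} = 0$ ($L{\left(W,V \right)} = 3 - \left(- \frac{1}{3}\right) \left(-9\right) = 3 - 3 = 0$)
$\left(6 \cdot 6 L{\left(4,-2 \right)} b{\left(6,-2 \right)} + 91\right)^{2} = \left(6 \cdot 6 \cdot 0 \cdot 5 + 91\right)^{2} = \left(36 \cdot 0 + 91\right)^{2} = \left(0 + 91\right)^{2} = 91^{2} = 8281$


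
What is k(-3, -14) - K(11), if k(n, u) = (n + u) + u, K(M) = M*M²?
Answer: -1362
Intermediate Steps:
K(M) = M³
k(n, u) = n + 2*u
k(-3, -14) - K(11) = (-3 + 2*(-14)) - 1*11³ = (-3 - 28) - 1*1331 = -31 - 1331 = -1362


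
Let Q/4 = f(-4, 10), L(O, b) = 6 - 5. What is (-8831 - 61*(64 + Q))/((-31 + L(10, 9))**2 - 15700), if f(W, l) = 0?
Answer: 2547/2960 ≈ 0.86047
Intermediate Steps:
L(O, b) = 1
Q = 0 (Q = 4*0 = 0)
(-8831 - 61*(64 + Q))/((-31 + L(10, 9))**2 - 15700) = (-8831 - 61*(64 + 0))/((-31 + 1)**2 - 15700) = (-8831 - 61*64)/((-30)**2 - 15700) = (-8831 - 3904)/(900 - 15700) = -12735/(-14800) = -12735*(-1/14800) = 2547/2960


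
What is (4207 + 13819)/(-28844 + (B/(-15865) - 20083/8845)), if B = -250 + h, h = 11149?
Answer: -50590302481/80959519983 ≈ -0.62488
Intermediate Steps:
B = 10899 (B = -250 + 11149 = 10899)
(4207 + 13819)/(-28844 + (B/(-15865) - 20083/8845)) = (4207 + 13819)/(-28844 + (10899/(-15865) - 20083/8845)) = 18026/(-28844 + (10899*(-1/15865) - 20083*1/8845)) = 18026/(-28844 + (-10899/15865 - 20083/8845)) = 18026/(-28844 - 16600738/5613037) = 18026/(-161919039966/5613037) = 18026*(-5613037/161919039966) = -50590302481/80959519983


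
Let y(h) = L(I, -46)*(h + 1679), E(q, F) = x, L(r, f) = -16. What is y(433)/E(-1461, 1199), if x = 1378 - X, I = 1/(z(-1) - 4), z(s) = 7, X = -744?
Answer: -16896/1061 ≈ -15.925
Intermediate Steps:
I = 1/3 (I = 1/(7 - 4) = 1/3 ≈ 0.33333)
x = 2122 (x = 1378 - 1*(-744) = 1378 + 744 = 2122)
E(q, F) = 2122
y(h) = -26864 - 16*h (y(h) = -16*(h + 1679) = -16*(1679 + h) = -26864 - 16*h)
y(433)/E(-1461, 1199) = (-26864 - 16*433)/2122 = (-26864 - 6928)*(1/2122) = -33792*1/2122 = -16896/1061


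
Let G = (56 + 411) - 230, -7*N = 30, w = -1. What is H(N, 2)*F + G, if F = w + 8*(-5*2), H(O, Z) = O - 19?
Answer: 14862/7 ≈ 2123.1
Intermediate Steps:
N = -30/7 (N = -⅐*30 = -30/7 ≈ -4.2857)
H(O, Z) = -19 + O
F = -81 (F = -1 + 8*(-5*2) = -1 + 8*(-10) = -1 - 80 = -81)
G = 237 (G = 467 - 230 = 237)
H(N, 2)*F + G = (-19 - 30/7)*(-81) + 237 = -163/7*(-81) + 237 = 13203/7 + 237 = 14862/7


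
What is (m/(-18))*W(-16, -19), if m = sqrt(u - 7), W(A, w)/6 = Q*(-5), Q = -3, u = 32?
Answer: -25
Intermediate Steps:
W(A, w) = 90 (W(A, w) = 6*(-3*(-5)) = 6*15 = 90)
m = 5 (m = sqrt(32 - 7) = sqrt(25) = 5)
(m/(-18))*W(-16, -19) = (5/(-18))*90 = (5*(-1/18))*90 = -5/18*90 = -25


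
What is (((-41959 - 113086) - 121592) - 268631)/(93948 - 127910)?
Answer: 272634/16981 ≈ 16.055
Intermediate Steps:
(((-41959 - 113086) - 121592) - 268631)/(93948 - 127910) = ((-155045 - 121592) - 268631)/(-33962) = (-276637 - 268631)*(-1/33962) = -545268*(-1/33962) = 272634/16981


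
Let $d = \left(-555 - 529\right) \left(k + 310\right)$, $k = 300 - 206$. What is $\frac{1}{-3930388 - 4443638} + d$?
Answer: $- \frac{3667287450337}{8374026} \approx -4.3794 \cdot 10^{5}$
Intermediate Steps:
$k = 94$
$d = -437936$ ($d = \left(-555 - 529\right) \left(94 + 310\right) = \left(-1084\right) 404 = -437936$)
$\frac{1}{-3930388 - 4443638} + d = \frac{1}{-3930388 - 4443638} - 437936 = \frac{1}{-8374026} - 437936 = - \frac{1}{8374026} - 437936 = - \frac{3667287450337}{8374026}$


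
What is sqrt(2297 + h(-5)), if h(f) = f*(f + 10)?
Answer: 4*sqrt(142) ≈ 47.666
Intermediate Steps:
h(f) = f*(10 + f)
sqrt(2297 + h(-5)) = sqrt(2297 - 5*(10 - 5)) = sqrt(2297 - 5*5) = sqrt(2297 - 25) = sqrt(2272) = 4*sqrt(142)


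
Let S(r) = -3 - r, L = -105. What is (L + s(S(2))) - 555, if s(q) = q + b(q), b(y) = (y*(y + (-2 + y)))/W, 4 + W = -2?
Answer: -675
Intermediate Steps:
W = -6 (W = -4 - 2 = -6)
b(y) = -y*(-2 + 2*y)/6 (b(y) = (y*(y + (-2 + y)))/(-6) = (y*(-2 + 2*y))*(-⅙) = -y*(-2 + 2*y)/6)
s(q) = q + q*(1 - q)/3
(L + s(S(2))) - 555 = (-105 + (-3 - 1*2)*(4 - (-3 - 1*2))/3) - 555 = (-105 + (-3 - 2)*(4 - (-3 - 2))/3) - 555 = (-105 + (⅓)*(-5)*(4 - 1*(-5))) - 555 = (-105 + (⅓)*(-5)*(4 + 5)) - 555 = (-105 + (⅓)*(-5)*9) - 555 = (-105 - 15) - 555 = -120 - 555 = -675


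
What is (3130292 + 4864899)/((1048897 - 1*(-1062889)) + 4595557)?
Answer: 7995191/6707343 ≈ 1.1920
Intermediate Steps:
(3130292 + 4864899)/((1048897 - 1*(-1062889)) + 4595557) = 7995191/((1048897 + 1062889) + 4595557) = 7995191/(2111786 + 4595557) = 7995191/6707343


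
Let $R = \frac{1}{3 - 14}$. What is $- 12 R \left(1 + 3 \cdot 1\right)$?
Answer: $\frac{48}{11} \approx 4.3636$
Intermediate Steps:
$R = - \frac{1}{11}$ ($R = \frac{1}{-11} = - \frac{1}{11} \approx -0.090909$)
$- 12 R \left(1 + 3 \cdot 1\right) = \left(-12\right) \left(- \frac{1}{11}\right) \left(1 + 3 \cdot 1\right) = \frac{12 \left(1 + 3\right)}{11} = \frac{12}{11} \cdot 4 = \frac{48}{11}$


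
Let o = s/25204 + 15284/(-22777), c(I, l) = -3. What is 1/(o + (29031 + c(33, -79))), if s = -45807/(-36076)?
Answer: 20710203722608/601161897580951927 ≈ 3.4450e-5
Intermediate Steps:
s = 45807/36076 (s = -45807*(-1/36076) = 45807/36076 ≈ 1.2697)
o = -13896078913097/20710203722608 (o = (45807/36076)/25204 + 15284/(-22777) = (45807/36076)*(1/25204) + 15284*(-1/22777) = 45807/909259504 - 15284/22777 = -13896078913097/20710203722608 ≈ -0.67098)
1/(o + (29031 + c(33, -79))) = 1/(-13896078913097/20710203722608 + (29031 - 3)) = 1/(-13896078913097/20710203722608 + 29028) = 1/(601161897580951927/20710203722608) = 20710203722608/601161897580951927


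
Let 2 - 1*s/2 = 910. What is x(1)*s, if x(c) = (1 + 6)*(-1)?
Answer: 12712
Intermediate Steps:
s = -1816 (s = 4 - 2*910 = 4 - 1820 = -1816)
x(c) = -7 (x(c) = 7*(-1) = -7)
x(1)*s = -7*(-1816) = 12712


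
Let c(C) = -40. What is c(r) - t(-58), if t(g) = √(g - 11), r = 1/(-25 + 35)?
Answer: -40 - I*√69 ≈ -40.0 - 8.3066*I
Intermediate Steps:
r = ⅒ (r = 1/10 = ⅒ ≈ 0.10000)
t(g) = √(-11 + g)
c(r) - t(-58) = -40 - √(-11 - 58) = -40 - √(-69) = -40 - I*√69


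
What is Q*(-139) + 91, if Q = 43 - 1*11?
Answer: -4357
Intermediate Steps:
Q = 32 (Q = 43 - 11 = 32)
Q*(-139) + 91 = 32*(-139) + 91 = -4448 + 91 = -4357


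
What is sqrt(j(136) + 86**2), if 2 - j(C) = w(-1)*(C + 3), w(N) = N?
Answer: sqrt(7537) ≈ 86.816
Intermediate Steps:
j(C) = 5 + C (j(C) = 2 - (-1)*(C + 3) = 2 - (-1)*(3 + C) = 2 - (-3 - C) = 2 + (3 + C) = 5 + C)
sqrt(j(136) + 86**2) = sqrt((5 + 136) + 86**2) = sqrt(141 + 7396) = sqrt(7537)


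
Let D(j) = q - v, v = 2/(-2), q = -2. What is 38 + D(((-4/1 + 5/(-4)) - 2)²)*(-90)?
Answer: 128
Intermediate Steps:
v = -1 (v = 2*(-½) = -1)
D(j) = -1 (D(j) = -2 - 1*(-1) = -2 + 1 = -1)
38 + D(((-4/1 + 5/(-4)) - 2)²)*(-90) = 38 - 1*(-90) = 38 + 90 = 128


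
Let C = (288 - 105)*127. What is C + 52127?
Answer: 75368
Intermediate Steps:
C = 23241 (C = 183*127 = 23241)
C + 52127 = 23241 + 52127 = 75368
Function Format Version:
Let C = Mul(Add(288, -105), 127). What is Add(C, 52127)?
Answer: 75368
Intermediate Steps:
C = 23241 (C = Mul(183, 127) = 23241)
Add(C, 52127) = Add(23241, 52127) = 75368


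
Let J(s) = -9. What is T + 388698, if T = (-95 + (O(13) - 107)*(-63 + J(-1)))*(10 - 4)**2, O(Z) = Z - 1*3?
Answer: 636702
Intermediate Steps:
O(Z) = -3 + Z (O(Z) = Z - 3 = -3 + Z)
T = 248004 (T = (-95 + ((-3 + 13) - 107)*(-63 - 9))*(10 - 4)**2 = (-95 + (10 - 107)*(-72))*6**2 = (-95 - 97*(-72))*36 = (-95 + 6984)*36 = 6889*36 = 248004)
T + 388698 = 248004 + 388698 = 636702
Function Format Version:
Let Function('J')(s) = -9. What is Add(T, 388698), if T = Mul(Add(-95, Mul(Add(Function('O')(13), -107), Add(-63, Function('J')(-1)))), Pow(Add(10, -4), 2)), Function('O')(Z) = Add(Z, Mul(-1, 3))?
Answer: 636702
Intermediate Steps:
Function('O')(Z) = Add(-3, Z) (Function('O')(Z) = Add(Z, -3) = Add(-3, Z))
T = 248004 (T = Mul(Add(-95, Mul(Add(Add(-3, 13), -107), Add(-63, -9))), Pow(Add(10, -4), 2)) = Mul(Add(-95, Mul(Add(10, -107), -72)), Pow(6, 2)) = Mul(Add(-95, Mul(-97, -72)), 36) = Mul(Add(-95, 6984), 36) = Mul(6889, 36) = 248004)
Add(T, 388698) = Add(248004, 388698) = 636702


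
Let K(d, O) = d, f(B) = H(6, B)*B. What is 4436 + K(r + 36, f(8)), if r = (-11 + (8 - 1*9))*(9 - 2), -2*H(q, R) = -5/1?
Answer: 4388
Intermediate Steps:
H(q, R) = 5/2 (H(q, R) = -(-5)/(2*1) = -(-5)/2 = -½*(-5) = 5/2)
r = -84 (r = (-11 + (8 - 9))*7 = (-11 - 1)*7 = -12*7 = -84)
f(B) = 5*B/2
4436 + K(r + 36, f(8)) = 4436 + (-84 + 36) = 4436 - 48 = 4388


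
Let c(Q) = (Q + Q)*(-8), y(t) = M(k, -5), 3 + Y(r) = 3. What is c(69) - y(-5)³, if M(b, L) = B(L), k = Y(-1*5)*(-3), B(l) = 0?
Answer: -1104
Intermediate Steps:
Y(r) = 0 (Y(r) = -3 + 3 = 0)
k = 0 (k = 0*(-3) = 0)
M(b, L) = 0
y(t) = 0
c(Q) = -16*Q (c(Q) = (2*Q)*(-8) = -16*Q)
c(69) - y(-5)³ = -16*69 - 1*0³ = -1104 - 1*0 = -1104 + 0 = -1104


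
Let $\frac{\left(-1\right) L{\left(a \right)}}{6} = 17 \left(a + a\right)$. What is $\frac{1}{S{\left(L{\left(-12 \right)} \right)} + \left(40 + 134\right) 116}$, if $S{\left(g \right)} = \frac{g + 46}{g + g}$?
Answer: $\frac{2448}{49411679} \approx 4.9543 \cdot 10^{-5}$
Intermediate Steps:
$L{\left(a \right)} = - 204 a$ ($L{\left(a \right)} = - 6 \cdot 17 \left(a + a\right) = - 6 \cdot 17 \cdot 2 a = - 6 \cdot 34 a = - 204 a$)
$S{\left(g \right)} = \frac{46 + g}{2 g}$
$\frac{1}{S{\left(L{\left(-12 \right)} \right)} + \left(40 + 134\right) 116} = \frac{1}{\frac{46 - -2448}{2 \left(\left(-204\right) \left(-12\right)\right)} + \left(40 + 134\right) 116} = \frac{1}{\frac{46 + 2448}{2 \cdot 2448} + 174 \cdot 116} = \frac{1}{\frac{1}{2} \cdot \frac{1}{2448} \cdot 2494 + 20184} = \frac{1}{\frac{1247}{2448} + 20184} = \frac{1}{\frac{49411679}{2448}} = \frac{2448}{49411679}$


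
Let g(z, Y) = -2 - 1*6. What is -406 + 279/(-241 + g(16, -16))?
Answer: -33791/83 ≈ -407.12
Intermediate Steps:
g(z, Y) = -8 (g(z, Y) = -2 - 6 = -8)
-406 + 279/(-241 + g(16, -16)) = -406 + 279/(-241 - 8) = -406 + 279/(-249) = -406 - 1/249*279 = -406 - 93/83 = -33791/83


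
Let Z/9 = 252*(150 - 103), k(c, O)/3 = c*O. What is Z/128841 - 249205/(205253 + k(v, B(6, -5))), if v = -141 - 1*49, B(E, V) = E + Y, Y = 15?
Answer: -3834875579/8300925001 ≈ -0.46198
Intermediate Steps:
B(E, V) = 15 + E (B(E, V) = E + 15 = 15 + E)
v = -190 (v = -141 - 49 = -190)
k(c, O) = 3*O*c (k(c, O) = 3*(c*O) = 3*(O*c) = 3*O*c)
Z = 106596 (Z = 9*(252*(150 - 103)) = 9*(252*47) = 9*11844 = 106596)
Z/128841 - 249205/(205253 + k(v, B(6, -5))) = 106596/128841 - 249205/(205253 + 3*(15 + 6)*(-190)) = 106596*(1/128841) - 249205/(205253 + 3*21*(-190)) = 35532/42947 - 249205/(205253 - 11970) = 35532/42947 - 249205/193283 = -3834875579/8300925001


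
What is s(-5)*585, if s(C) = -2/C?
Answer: 234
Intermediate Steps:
s(-5)*585 = -2/(-5)*585 = -2*(-⅕)*585 = (⅖)*585 = 234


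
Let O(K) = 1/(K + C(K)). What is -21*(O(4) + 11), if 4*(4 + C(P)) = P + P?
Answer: -483/2 ≈ -241.50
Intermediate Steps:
C(P) = -4 + P/2 (C(P) = -4 + (P + P)/4 = -4 + (2*P)/4 = -4 + P/2)
O(K) = 1/(-4 + 3*K/2) (O(K) = 1/(K + (-4 + K/2)) = 1/(-4 + 3*K/2))
-21*(O(4) + 11) = -21*(2/(-8 + 3*4) + 11) = -21*(2/(-8 + 12) + 11) = -21*(2/4 + 11) = -21*(2*(¼) + 11) = -21*(½ + 11) = -21*23/2 = -483/2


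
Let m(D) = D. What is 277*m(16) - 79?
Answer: 4353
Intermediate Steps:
277*m(16) - 79 = 277*16 - 79 = 4432 - 79 = 4353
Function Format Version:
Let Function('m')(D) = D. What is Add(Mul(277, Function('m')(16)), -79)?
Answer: 4353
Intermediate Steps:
Add(Mul(277, Function('m')(16)), -79) = Add(Mul(277, 16), -79) = Add(4432, -79) = 4353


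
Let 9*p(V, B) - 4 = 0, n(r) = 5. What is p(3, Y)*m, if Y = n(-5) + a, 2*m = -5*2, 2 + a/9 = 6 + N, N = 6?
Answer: -20/9 ≈ -2.2222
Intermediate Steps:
a = 90 (a = -18 + 9*(6 + 6) = -18 + 9*12 = -18 + 108 = 90)
m = -5 (m = (-5*2)/2 = (½)*(-10) = -5)
Y = 95 (Y = 5 + 90 = 95)
p(V, B) = 4/9 (p(V, B) = 4/9 + (⅑)*0 = 4/9 + 0 = 4/9)
p(3, Y)*m = (4/9)*(-5) = -20/9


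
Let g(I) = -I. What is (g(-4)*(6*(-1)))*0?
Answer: 0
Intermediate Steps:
(g(-4)*(6*(-1)))*0 = ((-1*(-4))*(6*(-1)))*0 = (4*(-6))*0 = -24*0 = 0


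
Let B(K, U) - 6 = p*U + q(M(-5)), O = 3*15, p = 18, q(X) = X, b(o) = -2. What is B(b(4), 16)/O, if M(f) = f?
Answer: 289/45 ≈ 6.4222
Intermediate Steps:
O = 45
B(K, U) = 1 + 18*U (B(K, U) = 6 + (18*U - 5) = 6 + (-5 + 18*U) = 1 + 18*U)
B(b(4), 16)/O = (1 + 18*16)/45 = (1 + 288)*(1/45) = 289*(1/45) = 289/45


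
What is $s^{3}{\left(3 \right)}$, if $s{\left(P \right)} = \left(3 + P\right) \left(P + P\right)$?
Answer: $46656$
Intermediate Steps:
$s{\left(P \right)} = 2 P \left(3 + P\right)$ ($s{\left(P \right)} = \left(3 + P\right) 2 P = 2 P \left(3 + P\right)$)
$s^{3}{\left(3 \right)} = \left(2 \cdot 3 \left(3 + 3\right)\right)^{3} = \left(2 \cdot 3 \cdot 6\right)^{3} = 36^{3} = 46656$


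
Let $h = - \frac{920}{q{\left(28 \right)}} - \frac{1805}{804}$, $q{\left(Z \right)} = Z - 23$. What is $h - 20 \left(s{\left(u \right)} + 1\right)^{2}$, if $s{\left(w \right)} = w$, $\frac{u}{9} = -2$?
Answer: $- \frac{4796861}{804} \approx -5966.2$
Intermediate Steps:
$u = -18$ ($u = 9 \left(-2\right) = -18$)
$q{\left(Z \right)} = -23 + Z$
$h = - \frac{149741}{804}$ ($h = - \frac{920}{-23 + 28} - \frac{1805}{804} = - \frac{920}{5} - \frac{1805}{804} = \left(-920\right) \frac{1}{5} - \frac{1805}{804} = -184 - \frac{1805}{804} = - \frac{149741}{804} \approx -186.25$)
$h - 20 \left(s{\left(u \right)} + 1\right)^{2} = - \frac{149741}{804} - 20 \left(-18 + 1\right)^{2} = - \frac{149741}{804} - 20 \left(-17\right)^{2} = - \frac{149741}{804} - 20 \cdot 289 = - \frac{149741}{804} - 5780 = - \frac{4796861}{804}$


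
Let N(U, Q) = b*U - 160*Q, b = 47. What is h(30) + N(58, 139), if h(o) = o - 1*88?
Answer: -19572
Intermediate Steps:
h(o) = -88 + o (h(o) = o - 88 = -88 + o)
N(U, Q) = -160*Q + 47*U (N(U, Q) = 47*U - 160*Q = -160*Q + 47*U)
h(30) + N(58, 139) = (-88 + 30) + (-160*139 + 47*58) = -58 + (-22240 + 2726) = -58 - 19514 = -19572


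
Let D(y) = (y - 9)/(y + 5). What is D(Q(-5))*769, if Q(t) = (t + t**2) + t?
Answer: 2307/10 ≈ 230.70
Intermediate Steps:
Q(t) = t**2 + 2*t
D(y) = (-9 + y)/(5 + y)
D(Q(-5))*769 = ((-9 - 5*(2 - 5))/(5 - 5*(2 - 5)))*769 = ((-9 - 5*(-3))/(5 - 5*(-3)))*769 = ((-9 + 15)/(5 + 15))*769 = (6/20)*769 = ((1/20)*6)*769 = (3/10)*769 = 2307/10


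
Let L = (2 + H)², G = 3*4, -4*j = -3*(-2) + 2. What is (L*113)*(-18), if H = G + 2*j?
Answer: -203400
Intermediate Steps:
j = -2 (j = -(-3*(-2) + 2)/4 = -(6 + 2)/4 = -¼*8 = -2)
G = 12
H = 8 (H = 12 + 2*(-2) = 12 - 4 = 8)
L = 100 (L = (2 + 8)² = 10² = 100)
(L*113)*(-18) = (100*113)*(-18) = 11300*(-18) = -203400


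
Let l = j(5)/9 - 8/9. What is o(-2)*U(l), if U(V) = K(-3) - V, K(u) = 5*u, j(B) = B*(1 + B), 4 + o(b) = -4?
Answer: 1256/9 ≈ 139.56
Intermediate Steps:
o(b) = -8 (o(b) = -4 - 4 = -8)
l = 22/9 (l = (5*(1 + 5))/9 - 8/9 = (5*6)*(⅑) - 8*⅑ = 30*(⅑) - 8/9 = 10/3 - 8/9 = 22/9 ≈ 2.4444)
U(V) = -15 - V (U(V) = 5*(-3) - V = -15 - V)
o(-2)*U(l) = -8*(-15 - 1*22/9) = -8*(-15 - 22/9) = -8*(-157/9) = 1256/9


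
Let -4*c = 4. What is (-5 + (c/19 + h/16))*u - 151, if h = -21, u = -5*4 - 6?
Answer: 2203/152 ≈ 14.493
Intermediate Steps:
c = -1 (c = -¼*4 = -1)
u = -26 (u = -20 - 6 = -26)
(-5 + (c/19 + h/16))*u - 151 = (-5 + (-1/19 - 21/16))*(-26) - 151 = (-5 - 415/304)*(-26) - 151 = -1935/304*(-26) - 151 = 25155/152 - 151 = 2203/152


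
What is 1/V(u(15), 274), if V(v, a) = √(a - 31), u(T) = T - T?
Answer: √3/27 ≈ 0.064150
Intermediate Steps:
u(T) = 0
V(v, a) = √(-31 + a)
1/V(u(15), 274) = 1/(√(-31 + 274)) = 1/(√243) = 1/(9*√3) = √3/27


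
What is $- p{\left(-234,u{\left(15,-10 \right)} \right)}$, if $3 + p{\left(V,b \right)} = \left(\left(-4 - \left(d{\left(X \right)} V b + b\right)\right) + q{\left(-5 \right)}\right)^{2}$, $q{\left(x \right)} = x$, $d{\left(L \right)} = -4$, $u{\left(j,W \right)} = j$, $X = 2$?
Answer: $-197796093$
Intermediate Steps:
$p{\left(V,b \right)} = -3 + \left(-9 - b + 4 V b\right)^{2}$ ($p{\left(V,b \right)} = -3 + \left(\left(-4 - \left(- 4 V b + b\right)\right) - 5\right)^{2} = -3 + \left(\left(-4 - \left(b - 4 V b\right)\right) - 5\right)^{2} = -3 + \left(\left(-4 + \left(- b + 4 V b\right)\right) - 5\right)^{2} = -3 + \left(\left(-4 - b + 4 V b\right) - 5\right)^{2} = -3 + \left(-9 - b + 4 V b\right)^{2}$)
$- p{\left(-234,u{\left(15,-10 \right)} \right)} = - (-3 + \left(9 + 15 - \left(-936\right) 15\right)^{2}) = - (-3 + \left(9 + 15 + 14040\right)^{2}) = - (-3 + 14064^{2}) = - (-3 + 197796096) = \left(-1\right) 197796093 = -197796093$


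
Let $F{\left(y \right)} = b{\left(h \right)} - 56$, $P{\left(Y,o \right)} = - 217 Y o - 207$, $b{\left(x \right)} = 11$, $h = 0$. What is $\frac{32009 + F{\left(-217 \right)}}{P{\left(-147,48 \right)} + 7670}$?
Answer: $\frac{31964}{1538615} \approx 0.020775$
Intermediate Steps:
$P{\left(Y,o \right)} = -207 - 217 Y o$ ($P{\left(Y,o \right)} = - 217 Y o - 207 = -207 - 217 Y o$)
$F{\left(y \right)} = -45$ ($F{\left(y \right)} = 11 - 56 = -45$)
$\frac{32009 + F{\left(-217 \right)}}{P{\left(-147,48 \right)} + 7670} = \frac{32009 - 45}{\left(-207 - \left(-31899\right) 48\right) + 7670} = \frac{31964}{\left(-207 + 1531152\right) + 7670} = \frac{31964}{1530945 + 7670} = \frac{31964}{1538615}$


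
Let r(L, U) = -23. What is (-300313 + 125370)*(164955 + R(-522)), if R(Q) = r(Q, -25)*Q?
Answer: -30958088223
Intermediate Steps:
R(Q) = -23*Q
(-300313 + 125370)*(164955 + R(-522)) = (-300313 + 125370)*(164955 - 23*(-522)) = -174943*(164955 + 12006) = -174943*176961 = -30958088223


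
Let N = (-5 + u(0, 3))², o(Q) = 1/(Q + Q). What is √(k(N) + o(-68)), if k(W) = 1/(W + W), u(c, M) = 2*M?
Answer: √2278/68 ≈ 0.70189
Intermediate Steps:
o(Q) = 1/(2*Q)
N = 1 (N = (-5 + 2*3)² = (-5 + 6)² = 1² = 1)
k(W) = 1/(2*W)
√(k(N) + o(-68)) = √((½)/1 + (½)/(-68)) = √((½)*1 + (½)*(-1/68)) = √(½ - 1/136) = √(67/136) = √2278/68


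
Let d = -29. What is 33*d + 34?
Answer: -923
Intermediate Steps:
33*d + 34 = 33*(-29) + 34 = -957 + 34 = -923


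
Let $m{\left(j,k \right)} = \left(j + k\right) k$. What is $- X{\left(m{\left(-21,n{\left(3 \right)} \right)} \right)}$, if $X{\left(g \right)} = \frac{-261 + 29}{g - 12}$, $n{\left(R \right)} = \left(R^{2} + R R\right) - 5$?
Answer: $-2$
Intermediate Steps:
$n{\left(R \right)} = -5 + 2 R^{2}$ ($n{\left(R \right)} = \left(R^{2} + R^{2}\right) - 5 = 2 R^{2} - 5 = -5 + 2 R^{2}$)
$m{\left(j,k \right)} = k \left(j + k\right)$
$X{\left(g \right)} = - \frac{232}{-12 + g}$
$- X{\left(m{\left(-21,n{\left(3 \right)} \right)} \right)} = - \frac{-232}{-12 + \left(-5 + 2 \cdot 3^{2}\right) \left(-21 - \left(5 - 2 \cdot 3^{2}\right)\right)} = - \frac{-232}{-12 + \left(-5 + 2 \cdot 9\right) \left(-21 + \left(-5 + 2 \cdot 9\right)\right)} = - \frac{-232}{-12 + \left(-5 + 18\right) \left(-21 + \left(-5 + 18\right)\right)} = - \frac{-232}{-12 + 13 \left(-21 + 13\right)} = - \frac{-232}{-12 + 13 \left(-8\right)} = - \frac{-232}{-12 - 104} = - \frac{-232}{-116} = - \frac{\left(-232\right) \left(-1\right)}{116} = \left(-1\right) 2 = -2$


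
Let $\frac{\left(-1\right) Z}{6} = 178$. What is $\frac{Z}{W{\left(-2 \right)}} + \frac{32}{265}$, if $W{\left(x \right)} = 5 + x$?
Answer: $- \frac{94308}{265} \approx -355.88$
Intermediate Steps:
$Z = -1068$ ($Z = \left(-6\right) 178 = -1068$)
$\frac{Z}{W{\left(-2 \right)}} + \frac{32}{265} = - \frac{1068}{5 - 2} + \frac{32}{265} = - \frac{1068}{3} + 32 \cdot \frac{1}{265} = \left(-1068\right) \frac{1}{3} + \frac{32}{265} = -356 + \frac{32}{265} = - \frac{94308}{265}$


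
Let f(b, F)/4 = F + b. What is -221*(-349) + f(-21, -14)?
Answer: 76989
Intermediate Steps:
f(b, F) = 4*F + 4*b (f(b, F) = 4*(F + b) = 4*F + 4*b)
-221*(-349) + f(-21, -14) = -221*(-349) + (4*(-14) + 4*(-21)) = 77129 + (-56 - 84) = 77129 - 140 = 76989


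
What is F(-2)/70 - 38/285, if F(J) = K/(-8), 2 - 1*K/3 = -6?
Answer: -37/210 ≈ -0.17619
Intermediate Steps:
K = 24 (K = 6 - 3*(-6) = 6 + 18 = 24)
F(J) = -3 (F(J) = 24/(-8) = 24*(-⅛) = -3)
F(-2)/70 - 38/285 = -3/70 - 38/285 = -3*1/70 - 38*1/285 = -3/70 - 2/15 = -37/210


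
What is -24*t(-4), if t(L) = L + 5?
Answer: -24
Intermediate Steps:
t(L) = 5 + L
-24*t(-4) = -24*(5 - 4) = -24*1 = -24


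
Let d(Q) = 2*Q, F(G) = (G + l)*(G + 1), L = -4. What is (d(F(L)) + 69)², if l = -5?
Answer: 15129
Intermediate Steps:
F(G) = (1 + G)*(-5 + G) (F(G) = (G - 5)*(G + 1) = (-5 + G)*(1 + G) = (1 + G)*(-5 + G))
(d(F(L)) + 69)² = (2*(-5 + (-4)² - 4*(-4)) + 69)² = (2*(-5 + 16 + 16) + 69)² = (2*27 + 69)² = (54 + 69)² = 123² = 15129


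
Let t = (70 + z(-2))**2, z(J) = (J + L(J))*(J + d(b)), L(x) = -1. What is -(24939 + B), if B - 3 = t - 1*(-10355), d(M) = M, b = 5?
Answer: -39018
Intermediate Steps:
z(J) = (-1 + J)*(5 + J) (z(J) = (J - 1)*(J + 5) = (-1 + J)*(5 + J))
t = 3721 (t = (70 + (-5 + (-2)**2 + 4*(-2)))**2 = (70 + (-5 + 4 - 8))**2 = (70 - 9)**2 = 61**2 = 3721)
B = 14079 (B = 3 + (3721 - 1*(-10355)) = 3 + (3721 + 10355) = 3 + 14076 = 14079)
-(24939 + B) = -(24939 + 14079) = -1*39018 = -39018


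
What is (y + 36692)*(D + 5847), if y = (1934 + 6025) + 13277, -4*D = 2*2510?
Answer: 266005376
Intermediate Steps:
D = -1255 (D = -2510/2 = -1/4*5020 = -1255)
y = 21236 (y = 7959 + 13277 = 21236)
(y + 36692)*(D + 5847) = (21236 + 36692)*(-1255 + 5847) = 57928*4592 = 266005376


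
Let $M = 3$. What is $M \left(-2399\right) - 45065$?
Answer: $-52262$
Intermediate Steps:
$M \left(-2399\right) - 45065 = 3 \left(-2399\right) - 45065 = -7197 - 45065 = -52262$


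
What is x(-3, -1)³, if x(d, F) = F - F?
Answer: 0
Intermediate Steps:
x(d, F) = 0
x(-3, -1)³ = 0³ = 0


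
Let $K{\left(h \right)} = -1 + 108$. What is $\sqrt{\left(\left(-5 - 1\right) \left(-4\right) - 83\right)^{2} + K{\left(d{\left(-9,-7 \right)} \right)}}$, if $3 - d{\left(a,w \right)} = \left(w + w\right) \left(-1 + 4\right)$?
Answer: $2 \sqrt{897} \approx 59.9$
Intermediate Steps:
$d{\left(a,w \right)} = 3 - 6 w$ ($d{\left(a,w \right)} = 3 - \left(w + w\right) \left(-1 + 4\right) = 3 - 2 w 3 = 3 - 6 w$)
$K{\left(h \right)} = 107$
$\sqrt{\left(\left(-5 - 1\right) \left(-4\right) - 83\right)^{2} + K{\left(d{\left(-9,-7 \right)} \right)}} = \sqrt{\left(\left(-5 - 1\right) \left(-4\right) - 83\right)^{2} + 107} = \sqrt{\left(\left(-6\right) \left(-4\right) - 83\right)^{2} + 107} = \sqrt{\left(24 - 83\right)^{2} + 107} = \sqrt{\left(-59\right)^{2} + 107} = \sqrt{3481 + 107} = \sqrt{3588} = 2 \sqrt{897}$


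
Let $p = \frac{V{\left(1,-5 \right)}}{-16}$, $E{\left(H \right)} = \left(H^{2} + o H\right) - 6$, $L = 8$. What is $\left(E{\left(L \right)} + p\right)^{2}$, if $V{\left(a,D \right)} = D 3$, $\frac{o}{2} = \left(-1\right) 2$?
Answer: $\frac{185761}{256} \approx 725.63$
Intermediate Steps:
$o = -4$ ($o = 2 \left(\left(-1\right) 2\right) = 2 \left(-2\right) = -4$)
$E{\left(H \right)} = -6 + H^{2} - 4 H$ ($E{\left(H \right)} = \left(H^{2} - 4 H\right) - 6 = -6 + H^{2} - 4 H$)
$V{\left(a,D \right)} = 3 D$
$p = \frac{15}{16}$ ($p = \frac{3 \left(-5\right)}{-16} = \left(-15\right) \left(- \frac{1}{16}\right) = \frac{15}{16} \approx 0.9375$)
$\left(E{\left(L \right)} + p\right)^{2} = \left(\left(-6 + 8^{2} - 32\right) + \frac{15}{16}\right)^{2} = \left(\left(-6 + 64 - 32\right) + \frac{15}{16}\right)^{2} = \left(26 + \frac{15}{16}\right)^{2} = \left(\frac{431}{16}\right)^{2} = \frac{185761}{256}$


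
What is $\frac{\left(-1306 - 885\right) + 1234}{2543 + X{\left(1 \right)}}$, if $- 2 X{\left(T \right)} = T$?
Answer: $- \frac{638}{1695} \approx -0.3764$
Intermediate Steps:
$X{\left(T \right)} = - \frac{T}{2}$
$\frac{\left(-1306 - 885\right) + 1234}{2543 + X{\left(1 \right)}} = \frac{\left(-1306 - 885\right) + 1234}{2543 - \frac{1}{2}} = \frac{-2191 + 1234}{2543 - \frac{1}{2}} = - \frac{957}{\frac{5085}{2}} = \left(-957\right) \frac{2}{5085} = - \frac{638}{1695}$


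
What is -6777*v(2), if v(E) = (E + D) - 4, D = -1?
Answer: 20331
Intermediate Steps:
v(E) = -5 + E (v(E) = (E - 1) - 4 = (-1 + E) - 4 = -5 + E)
-6777*v(2) = -6777*(-5 + 2) = -6777*(-3) = 20331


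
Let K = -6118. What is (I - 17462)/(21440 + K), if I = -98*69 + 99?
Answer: -24125/15322 ≈ -1.5745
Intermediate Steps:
I = -6663 (I = -6762 + 99 = -6663)
(I - 17462)/(21440 + K) = (-6663 - 17462)/(21440 - 6118) = -24125/15322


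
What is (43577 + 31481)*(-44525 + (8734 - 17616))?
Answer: -4008622606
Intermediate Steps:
(43577 + 31481)*(-44525 + (8734 - 17616)) = 75058*(-44525 - 8882) = 75058*(-53407) = -4008622606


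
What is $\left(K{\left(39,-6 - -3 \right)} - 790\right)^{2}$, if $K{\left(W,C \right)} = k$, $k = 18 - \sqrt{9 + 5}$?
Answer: $\left(772 + \sqrt{14}\right)^{2} \approx 6.0178 \cdot 10^{5}$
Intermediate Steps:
$k = 18 - \sqrt{14} \approx 14.258$
$K{\left(W,C \right)} = 18 - \sqrt{14}$
$\left(K{\left(39,-6 - -3 \right)} - 790\right)^{2} = \left(\left(18 - \sqrt{14}\right) - 790\right)^{2} = \left(-772 - \sqrt{14}\right)^{2}$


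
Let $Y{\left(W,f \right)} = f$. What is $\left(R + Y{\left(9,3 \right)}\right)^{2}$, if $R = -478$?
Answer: $225625$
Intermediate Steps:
$\left(R + Y{\left(9,3 \right)}\right)^{2} = \left(-478 + 3\right)^{2} = \left(-475\right)^{2} = 225625$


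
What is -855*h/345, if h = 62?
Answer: -3534/23 ≈ -153.65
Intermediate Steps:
-855*h/345 = -855/(345/62) = -855/(345*(1/62)) = -855/345/62 = -855*62/345 = -3534/23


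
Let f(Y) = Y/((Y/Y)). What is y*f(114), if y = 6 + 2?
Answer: 912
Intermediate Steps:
y = 8
f(Y) = Y (f(Y) = Y/1 = Y*1 = Y)
y*f(114) = 8*114 = 912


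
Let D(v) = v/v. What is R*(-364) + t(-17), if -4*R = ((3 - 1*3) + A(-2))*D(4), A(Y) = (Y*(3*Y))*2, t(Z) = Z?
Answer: 2167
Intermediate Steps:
D(v) = 1
A(Y) = 6*Y**2 (A(Y) = (3*Y**2)*2 = 6*Y**2)
R = -6 (R = -((3 - 1*3) + 6*(-2)**2)/4 = -((3 - 3) + 6*4)/4 = -(0 + 24)/4 = -6 ≈ -6.0000)
R*(-364) + t(-17) = -6*(-364) - 17 = 2184 - 17 = 2167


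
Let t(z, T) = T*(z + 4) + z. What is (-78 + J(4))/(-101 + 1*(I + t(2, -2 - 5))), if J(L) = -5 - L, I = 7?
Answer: 87/134 ≈ 0.64925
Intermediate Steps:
t(z, T) = z + T*(4 + z) (t(z, T) = T*(4 + z) + z = z + T*(4 + z))
(-78 + J(4))/(-101 + 1*(I + t(2, -2 - 5))) = (-78 + (-5 - 1*4))/(-101 + 1*(7 + (2 + 4*(-2 - 5) + (-2 - 5)*2))) = (-78 + (-5 - 4))/(-101 + 1*(7 + (2 + 4*(-7) - 7*2))) = (-78 - 9)/(-101 + 1*(7 + (2 - 28 - 14))) = -87/(-101 + 1*(7 - 40)) = -87/(-101 + 1*(-33)) = -87/(-101 - 33) = -87/(-134) = -87*(-1/134) = 87/134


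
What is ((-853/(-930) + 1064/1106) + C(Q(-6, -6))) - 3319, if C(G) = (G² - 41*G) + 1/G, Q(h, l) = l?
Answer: -111501284/36735 ≈ -3035.3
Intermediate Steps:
C(G) = 1/G + G² - 41*G
((-853/(-930) + 1064/1106) + C(Q(-6, -6))) - 3319 = ((-853/(-930) + 1064/1106) + (1 + (-6)²*(-41 - 6))/(-6)) - 3319 = ((-853*(-1/930) + 1064*(1/1106)) - (1 + 36*(-47))/6) - 3319 = ((853/930 + 76/79) - (1 - 1692)/6) - 3319 = (138067/73470 - ⅙*(-1691)) - 3319 = (138067/73470 + 1691/6) - 3319 = 10422181/36735 - 3319 = -111501284/36735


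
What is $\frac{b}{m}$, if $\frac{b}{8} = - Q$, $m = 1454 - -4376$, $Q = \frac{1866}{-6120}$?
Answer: $\frac{311}{743325} \approx 0.00041839$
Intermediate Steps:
$Q = - \frac{311}{1020}$ ($Q = 1866 \left(- \frac{1}{6120}\right) = - \frac{311}{1020} \approx -0.3049$)
$m = 5830$ ($m = 1454 + 4376 = 5830$)
$b = \frac{622}{255}$ ($b = 8 \left(\left(-1\right) \left(- \frac{311}{1020}\right)\right) = 8 \cdot \frac{311}{1020} = \frac{622}{255} \approx 2.4392$)
$\frac{b}{m} = \frac{622}{255 \cdot 5830} = \frac{622}{255} \cdot \frac{1}{5830} = \frac{311}{743325}$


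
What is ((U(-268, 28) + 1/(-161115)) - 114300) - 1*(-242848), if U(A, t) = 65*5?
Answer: 20763373394/161115 ≈ 1.2887e+5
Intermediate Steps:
U(A, t) = 325
((U(-268, 28) + 1/(-161115)) - 114300) - 1*(-242848) = ((325 + 1/(-161115)) - 114300) - 1*(-242848) = ((325 - 1/161115) - 114300) + 242848 = (52362374/161115 - 114300) + 242848 = -18363082126/161115 + 242848 = 20763373394/161115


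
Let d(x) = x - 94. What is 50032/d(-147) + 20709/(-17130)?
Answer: -287346343/1376110 ≈ -208.81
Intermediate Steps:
d(x) = -94 + x
50032/d(-147) + 20709/(-17130) = 50032/(-94 - 147) + 20709/(-17130) = 50032/(-241) + 20709*(-1/17130) = 50032*(-1/241) - 6903/5710 = -50032/241 - 6903/5710 = -287346343/1376110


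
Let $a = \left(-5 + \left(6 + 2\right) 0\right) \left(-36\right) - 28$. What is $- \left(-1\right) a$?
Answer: $152$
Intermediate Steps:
$a = 152$ ($a = \left(-5 + 8 \cdot 0\right) \left(-36\right) - 28 = \left(-5 + 0\right) \left(-36\right) - 28 = \left(-5\right) \left(-36\right) - 28 = 180 - 28 = 152$)
$- \left(-1\right) a = - \left(-1\right) 152 = \left(-1\right) \left(-152\right) = 152$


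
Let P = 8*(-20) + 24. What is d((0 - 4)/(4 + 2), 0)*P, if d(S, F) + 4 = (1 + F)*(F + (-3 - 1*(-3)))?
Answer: 544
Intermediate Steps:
P = -136 (P = -160 + 24 = -136)
d(S, F) = -4 + F*(1 + F) (d(S, F) = -4 + (1 + F)*(F + (-3 - 1*(-3))) = -4 + (1 + F)*(F + (-3 + 3)) = -4 + (1 + F)*(F + 0) = -4 + (1 + F)*F = -4 + F*(1 + F))
d((0 - 4)/(4 + 2), 0)*P = (-4 + 0 + 0²)*(-136) = (-4 + 0 + 0)*(-136) = -4*(-136) = 544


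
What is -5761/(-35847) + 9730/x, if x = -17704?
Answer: -17628469/45331092 ≈ -0.38888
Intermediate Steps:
-5761/(-35847) + 9730/x = -5761/(-35847) + 9730/(-17704) = -5761*(-1/35847) + 9730*(-1/17704) = 823/5121 - 4865/8852 = -17628469/45331092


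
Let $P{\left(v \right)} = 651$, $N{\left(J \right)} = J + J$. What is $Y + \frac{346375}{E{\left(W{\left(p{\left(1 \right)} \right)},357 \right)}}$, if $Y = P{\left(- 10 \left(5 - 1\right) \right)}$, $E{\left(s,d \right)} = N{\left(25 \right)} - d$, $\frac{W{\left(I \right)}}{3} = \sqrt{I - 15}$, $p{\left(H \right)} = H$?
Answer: $- \frac{146518}{307} \approx -477.26$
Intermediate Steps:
$N{\left(J \right)} = 2 J$
$W{\left(I \right)} = 3 \sqrt{-15 + I}$ ($W{\left(I \right)} = 3 \sqrt{I - 15} = 3 \sqrt{-15 + I}$)
$E{\left(s,d \right)} = 50 - d$ ($E{\left(s,d \right)} = 2 \cdot 25 - d = 50 - d$)
$Y = 651$
$Y + \frac{346375}{E{\left(W{\left(p{\left(1 \right)} \right)},357 \right)}} = 651 + \frac{346375}{50 - 357} = 651 + \frac{346375}{-307} = 651 + 346375 \left(- \frac{1}{307}\right) = 651 - \frac{346375}{307} = - \frac{146518}{307}$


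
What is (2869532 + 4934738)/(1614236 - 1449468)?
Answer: 3902135/82384 ≈ 47.365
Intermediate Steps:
(2869532 + 4934738)/(1614236 - 1449468) = 7804270/164768 = 7804270*(1/164768) = 3902135/82384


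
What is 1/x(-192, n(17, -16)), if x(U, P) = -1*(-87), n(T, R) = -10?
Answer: 1/87 ≈ 0.011494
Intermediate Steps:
x(U, P) = 87
1/x(-192, n(17, -16)) = 1/87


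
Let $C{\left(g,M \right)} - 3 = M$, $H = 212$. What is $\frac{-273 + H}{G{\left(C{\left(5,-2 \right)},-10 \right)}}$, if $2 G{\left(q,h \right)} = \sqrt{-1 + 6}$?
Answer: $- \frac{122 \sqrt{5}}{5} \approx -54.56$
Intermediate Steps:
$C{\left(g,M \right)} = 3 + M$
$G{\left(q,h \right)} = \frac{\sqrt{5}}{2}$ ($G{\left(q,h \right)} = \frac{\sqrt{-1 + 6}}{2} = \frac{\sqrt{5}}{2}$)
$\frac{-273 + H}{G{\left(C{\left(5,-2 \right)},-10 \right)}} = \frac{-273 + 212}{\frac{1}{2} \sqrt{5}} = - 61 \frac{2 \sqrt{5}}{5} = - \frac{122 \sqrt{5}}{5}$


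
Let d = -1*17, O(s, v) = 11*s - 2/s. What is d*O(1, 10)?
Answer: -153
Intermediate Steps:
O(s, v) = -2/s + 11*s
d = -17
d*O(1, 10) = -17*(-2/1 + 11*1) = -17*(-2*1 + 11) = -17*(-2 + 11) = -17*9 = -153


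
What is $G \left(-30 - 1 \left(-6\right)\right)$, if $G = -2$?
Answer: $48$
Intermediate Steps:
$G \left(-30 - 1 \left(-6\right)\right) = - 2 \left(-30 - 1 \left(-6\right)\right) = - 2 \left(-30 - -6\right) = - 2 \left(-30 + 6\right) = \left(-2\right) \left(-24\right) = 48$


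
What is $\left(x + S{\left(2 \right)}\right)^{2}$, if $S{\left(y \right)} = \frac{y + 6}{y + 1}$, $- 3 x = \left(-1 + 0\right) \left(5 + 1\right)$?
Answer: $\frac{196}{9} \approx 21.778$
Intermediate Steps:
$x = 2$ ($x = - \frac{\left(-1 + 0\right) \left(5 + 1\right)}{3} = - \frac{\left(-1\right) 6}{3} = \left(- \frac{1}{3}\right) \left(-6\right) = 2$)
$S{\left(y \right)} = \frac{6 + y}{1 + y}$
$\left(x + S{\left(2 \right)}\right)^{2} = \left(2 + \frac{6 + 2}{1 + 2}\right)^{2} = \left(2 + \frac{1}{3} \cdot 8\right)^{2} = \left(2 + \frac{8}{3}\right)^{2} = \left(\frac{14}{3}\right)^{2} = \frac{196}{9}$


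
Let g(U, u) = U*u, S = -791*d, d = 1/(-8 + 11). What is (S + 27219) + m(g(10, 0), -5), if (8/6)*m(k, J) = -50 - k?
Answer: 161507/6 ≈ 26918.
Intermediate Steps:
d = ⅓ (d = 1/3 = ⅓ ≈ 0.33333)
S = -791/3 (S = -791*⅓ = -791/3 ≈ -263.67)
m(k, J) = -75/2 - 3*k/4 (m(k, J) = 3*(-50 - k)/4 = -75/2 - 3*k/4)
(S + 27219) + m(g(10, 0), -5) = (-791/3 + 27219) + (-75/2 - 15*0/2) = 80866/3 + (-75/2 - ¾*0) = 80866/3 + (-75/2 + 0) = 80866/3 - 75/2 = 161507/6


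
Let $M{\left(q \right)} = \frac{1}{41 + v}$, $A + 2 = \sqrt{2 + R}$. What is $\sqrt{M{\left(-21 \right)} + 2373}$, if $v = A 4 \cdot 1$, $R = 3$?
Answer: $\frac{\sqrt{78310 + 9492 \sqrt{5}}}{\sqrt{33 + 4 \sqrt{5}}} \approx 48.714$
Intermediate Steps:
$A = -2 + \sqrt{5}$ ($A = -2 + \sqrt{2 + 3} = -2 + \sqrt{5} \approx 0.23607$)
$v = -8 + 4 \sqrt{5}$ ($v = \left(-2 + \sqrt{5}\right) 4 \cdot 1 = \left(-8 + 4 \sqrt{5}\right) 1 = -8 + 4 \sqrt{5} \approx 0.94427$)
$M{\left(q \right)} = \frac{1}{33 + 4 \sqrt{5}}$ ($M{\left(q \right)} = \frac{1}{41 - \left(8 - 4 \sqrt{5}\right)} = \frac{1}{33 + 4 \sqrt{5}}$)
$\sqrt{M{\left(-21 \right)} + 2373} = \sqrt{\left(\frac{33}{1009} - \frac{4 \sqrt{5}}{1009}\right) + 2373} = \sqrt{\frac{2394390}{1009} - \frac{4 \sqrt{5}}{1009}}$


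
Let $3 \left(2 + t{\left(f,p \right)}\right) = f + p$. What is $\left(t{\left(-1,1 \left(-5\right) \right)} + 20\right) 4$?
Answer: $64$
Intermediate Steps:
$t{\left(f,p \right)} = -2 + \frac{f}{3} + \frac{p}{3}$ ($t{\left(f,p \right)} = -2 + \frac{f + p}{3} = -2 + \left(\frac{f}{3} + \frac{p}{3}\right) = -2 + \frac{f}{3} + \frac{p}{3}$)
$\left(t{\left(-1,1 \left(-5\right) \right)} + 20\right) 4 = \left(\left(-2 + \frac{1}{3} \left(-1\right) + \frac{1 \left(-5\right)}{3}\right) + 20\right) 4 = \left(\left(-2 - \frac{1}{3} + \frac{1}{3} \left(-5\right)\right) + 20\right) 4 = \left(\left(-2 - \frac{1}{3} - \frac{5}{3}\right) + 20\right) 4 = \left(-4 + 20\right) 4 = 16 \cdot 4 = 64$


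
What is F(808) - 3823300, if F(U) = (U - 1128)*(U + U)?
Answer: -4340420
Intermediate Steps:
F(U) = 2*U*(-1128 + U) (F(U) = (-1128 + U)*(2*U) = 2*U*(-1128 + U))
F(808) - 3823300 = 2*808*(-1128 + 808) - 3823300 = 2*808*(-320) - 3823300 = -517120 - 3823300 = -4340420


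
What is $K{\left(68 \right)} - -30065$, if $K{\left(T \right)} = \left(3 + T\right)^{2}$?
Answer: $35106$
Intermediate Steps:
$K{\left(68 \right)} - -30065 = \left(3 + 68\right)^{2} - -30065 = 71^{2} + 30065 = 5041 + 30065 = 35106$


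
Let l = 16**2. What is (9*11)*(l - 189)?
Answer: 6633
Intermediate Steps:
l = 256
(9*11)*(l - 189) = (9*11)*(256 - 189) = 99*67 = 6633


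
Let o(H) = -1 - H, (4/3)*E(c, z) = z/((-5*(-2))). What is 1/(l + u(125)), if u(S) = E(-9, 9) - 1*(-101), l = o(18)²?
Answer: 40/18507 ≈ 0.0021613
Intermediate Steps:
E(c, z) = 3*z/40 (E(c, z) = 3*(z/((-5*(-2))))/4 = 3*(z/10)/4 = 3*z/40)
l = 361 (l = (-1 - 1*18)² = (-1 - 18)² = (-19)² = 361)
u(S) = 4067/40 (u(S) = (3/40)*9 - 1*(-101) = 27/40 + 101 = 4067/40)
1/(l + u(125)) = 1/(361 + 4067/40) = 1/(18507/40) = 40/18507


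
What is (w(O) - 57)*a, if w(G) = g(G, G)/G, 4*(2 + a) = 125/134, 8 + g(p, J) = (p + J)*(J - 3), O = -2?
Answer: 59661/536 ≈ 111.31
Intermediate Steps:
g(p, J) = -8 + (-3 + J)*(J + p) (g(p, J) = -8 + (p + J)*(J - 3) = -8 + (J + p)*(-3 + J) = -8 + (-3 + J)*(J + p))
a = -947/536 (a = -2 + (125/134)/4 = -2 + (125*(1/134))/4 = -2 + (¼)*(125/134) = -2 + 125/536 = -947/536 ≈ -1.7668)
w(G) = (-8 - 6*G + 2*G²)/G (w(G) = (-8 + G² - 3*G - 3*G + G*G)/G = (-8 + G² - 3*G - 3*G + G²)/G = (-8 - 6*G + 2*G²)/G)
(w(O) - 57)*a = ((-6 - 8/(-2) + 2*(-2)) - 57)*(-947/536) = ((-6 - 8*(-½) - 4) - 57)*(-947/536) = ((-6 + 4 - 4) - 57)*(-947/536) = (-6 - 57)*(-947/536) = -63*(-947/536) = 59661/536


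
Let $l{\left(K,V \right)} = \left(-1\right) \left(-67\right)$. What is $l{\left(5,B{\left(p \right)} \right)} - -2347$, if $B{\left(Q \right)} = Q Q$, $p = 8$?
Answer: $2414$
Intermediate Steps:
$B{\left(Q \right)} = Q^{2}$
$l{\left(K,V \right)} = 67$
$l{\left(5,B{\left(p \right)} \right)} - -2347 = 67 - -2347 = 67 + 2347 = 2414$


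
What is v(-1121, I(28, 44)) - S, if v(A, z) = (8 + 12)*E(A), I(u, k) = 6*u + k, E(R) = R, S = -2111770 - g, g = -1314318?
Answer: 775032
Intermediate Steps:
S = -797452 (S = -2111770 - 1*(-1314318) = -2111770 + 1314318 = -797452)
I(u, k) = k + 6*u
v(A, z) = 20*A (v(A, z) = (8 + 12)*A = 20*A)
v(-1121, I(28, 44)) - S = 20*(-1121) - 1*(-797452) = -22420 + 797452 = 775032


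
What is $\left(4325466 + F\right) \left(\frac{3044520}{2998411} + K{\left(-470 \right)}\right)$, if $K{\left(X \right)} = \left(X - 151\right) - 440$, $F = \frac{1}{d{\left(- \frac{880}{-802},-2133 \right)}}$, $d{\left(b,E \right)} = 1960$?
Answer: $- \frac{26945093891282370911}{5876885560} \approx -4.5849 \cdot 10^{9}$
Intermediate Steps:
$F = \frac{1}{1960} \approx 0.0005102$
$K{\left(X \right)} = -591 + X$ ($K{\left(X \right)} = \left(-151 + X\right) - 440 = -591 + X$)
$\left(4325466 + F\right) \left(\frac{3044520}{2998411} + K{\left(-470 \right)}\right) = \left(4325466 + \frac{1}{1960}\right) \left(\frac{3044520}{2998411} - 1061\right) = \frac{8477913361 \left(3044520 \cdot \frac{1}{2998411} - 1061\right)}{1960} = \frac{8477913361 \left(\frac{3044520}{2998411} - 1061\right)}{1960} = \frac{8477913361}{1960} \left(- \frac{3178269551}{2998411}\right) = - \frac{26945093891282370911}{5876885560}$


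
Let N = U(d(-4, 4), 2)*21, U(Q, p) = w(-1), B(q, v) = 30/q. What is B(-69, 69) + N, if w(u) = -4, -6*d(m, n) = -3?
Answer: -1942/23 ≈ -84.435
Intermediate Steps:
d(m, n) = ½ (d(m, n) = -⅙*(-3) = ½)
U(Q, p) = -4
N = -84 (N = -4*21 = -84)
B(-69, 69) + N = 30/(-69) - 84 = 30*(-1/69) - 84 = -10/23 - 84 = -1942/23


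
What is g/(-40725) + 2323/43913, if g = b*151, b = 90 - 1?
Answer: -495542632/1788356925 ≈ -0.27709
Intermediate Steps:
b = 89
g = 13439 (g = 89*151 = 13439)
g/(-40725) + 2323/43913 = 13439/(-40725) + 2323/43913 = 13439*(-1/40725) + 2323*(1/43913) = -13439/40725 + 2323/43913 = -495542632/1788356925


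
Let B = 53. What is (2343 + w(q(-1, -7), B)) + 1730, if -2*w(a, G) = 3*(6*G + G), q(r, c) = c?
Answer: 7033/2 ≈ 3516.5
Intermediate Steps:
w(a, G) = -21*G/2 (w(a, G) = -3*(6*G + G)/2 = -3*7*G/2 = -21*G/2)
(2343 + w(q(-1, -7), B)) + 1730 = (2343 - 21/2*53) + 1730 = (2343 - 1113/2) + 1730 = 3573/2 + 1730 = 7033/2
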